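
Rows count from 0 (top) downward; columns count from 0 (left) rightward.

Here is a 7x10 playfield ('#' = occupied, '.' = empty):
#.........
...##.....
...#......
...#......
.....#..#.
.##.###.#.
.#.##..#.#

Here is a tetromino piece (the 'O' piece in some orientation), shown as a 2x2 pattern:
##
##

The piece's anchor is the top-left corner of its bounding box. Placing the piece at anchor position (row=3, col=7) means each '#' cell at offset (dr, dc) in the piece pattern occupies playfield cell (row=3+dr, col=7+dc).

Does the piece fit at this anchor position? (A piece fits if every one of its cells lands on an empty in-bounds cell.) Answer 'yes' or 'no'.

Check each piece cell at anchor (3, 7):
  offset (0,0) -> (3,7): empty -> OK
  offset (0,1) -> (3,8): empty -> OK
  offset (1,0) -> (4,7): empty -> OK
  offset (1,1) -> (4,8): occupied ('#') -> FAIL
All cells valid: no

Answer: no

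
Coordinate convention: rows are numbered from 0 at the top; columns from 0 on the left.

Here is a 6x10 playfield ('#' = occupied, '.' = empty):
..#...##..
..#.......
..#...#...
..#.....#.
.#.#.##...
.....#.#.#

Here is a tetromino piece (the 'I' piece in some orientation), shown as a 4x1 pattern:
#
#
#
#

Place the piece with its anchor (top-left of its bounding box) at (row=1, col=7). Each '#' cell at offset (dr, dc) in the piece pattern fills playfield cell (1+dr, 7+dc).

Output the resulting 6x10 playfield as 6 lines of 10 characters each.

Answer: ..#...##..
..#....#..
..#...##..
..#....##.
.#.#.###..
.....#.#.#

Derivation:
Fill (1+0,7+0) = (1,7)
Fill (1+1,7+0) = (2,7)
Fill (1+2,7+0) = (3,7)
Fill (1+3,7+0) = (4,7)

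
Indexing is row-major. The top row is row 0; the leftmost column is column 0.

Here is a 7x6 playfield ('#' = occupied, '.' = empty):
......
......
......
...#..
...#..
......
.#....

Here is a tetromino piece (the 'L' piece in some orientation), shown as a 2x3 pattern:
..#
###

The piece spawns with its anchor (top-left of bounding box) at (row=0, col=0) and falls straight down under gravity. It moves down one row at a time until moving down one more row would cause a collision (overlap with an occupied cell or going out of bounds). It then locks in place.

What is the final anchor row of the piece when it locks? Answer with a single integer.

Spawn at (row=0, col=0). Try each row:
  row 0: fits
  row 1: fits
  row 2: fits
  row 3: fits
  row 4: fits
  row 5: blocked -> lock at row 4

Answer: 4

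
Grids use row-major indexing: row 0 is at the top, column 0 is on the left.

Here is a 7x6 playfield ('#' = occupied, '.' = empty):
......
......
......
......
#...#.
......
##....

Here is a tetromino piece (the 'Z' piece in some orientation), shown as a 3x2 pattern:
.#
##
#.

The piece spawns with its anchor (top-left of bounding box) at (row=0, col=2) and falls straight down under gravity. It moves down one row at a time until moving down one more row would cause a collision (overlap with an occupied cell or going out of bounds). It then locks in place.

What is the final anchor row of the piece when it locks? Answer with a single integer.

Answer: 4

Derivation:
Spawn at (row=0, col=2). Try each row:
  row 0: fits
  row 1: fits
  row 2: fits
  row 3: fits
  row 4: fits
  row 5: blocked -> lock at row 4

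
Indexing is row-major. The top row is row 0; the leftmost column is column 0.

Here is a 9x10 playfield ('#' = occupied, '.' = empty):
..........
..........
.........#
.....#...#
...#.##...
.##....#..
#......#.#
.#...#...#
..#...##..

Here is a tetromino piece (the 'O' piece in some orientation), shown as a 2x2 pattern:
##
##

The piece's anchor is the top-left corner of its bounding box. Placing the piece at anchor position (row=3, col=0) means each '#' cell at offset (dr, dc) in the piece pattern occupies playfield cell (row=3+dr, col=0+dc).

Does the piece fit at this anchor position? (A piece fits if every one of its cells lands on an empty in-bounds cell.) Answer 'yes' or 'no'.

Check each piece cell at anchor (3, 0):
  offset (0,0) -> (3,0): empty -> OK
  offset (0,1) -> (3,1): empty -> OK
  offset (1,0) -> (4,0): empty -> OK
  offset (1,1) -> (4,1): empty -> OK
All cells valid: yes

Answer: yes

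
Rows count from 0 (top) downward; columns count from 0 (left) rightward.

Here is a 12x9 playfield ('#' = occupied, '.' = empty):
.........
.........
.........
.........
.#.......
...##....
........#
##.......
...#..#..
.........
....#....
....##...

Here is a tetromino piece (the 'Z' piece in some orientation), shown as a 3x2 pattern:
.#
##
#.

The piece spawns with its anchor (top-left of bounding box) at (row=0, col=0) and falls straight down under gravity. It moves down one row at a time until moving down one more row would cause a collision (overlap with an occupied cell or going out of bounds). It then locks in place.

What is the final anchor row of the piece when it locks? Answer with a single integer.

Spawn at (row=0, col=0). Try each row:
  row 0: fits
  row 1: fits
  row 2: fits
  row 3: blocked -> lock at row 2

Answer: 2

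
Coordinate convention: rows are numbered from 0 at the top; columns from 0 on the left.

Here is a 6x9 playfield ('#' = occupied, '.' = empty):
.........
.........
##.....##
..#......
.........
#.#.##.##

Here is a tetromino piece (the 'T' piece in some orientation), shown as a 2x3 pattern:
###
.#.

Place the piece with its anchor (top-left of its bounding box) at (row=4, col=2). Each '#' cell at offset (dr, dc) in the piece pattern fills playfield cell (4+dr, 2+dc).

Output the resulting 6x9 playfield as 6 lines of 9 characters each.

Answer: .........
.........
##.....##
..#......
..###....
#.####.##

Derivation:
Fill (4+0,2+0) = (4,2)
Fill (4+0,2+1) = (4,3)
Fill (4+0,2+2) = (4,4)
Fill (4+1,2+1) = (5,3)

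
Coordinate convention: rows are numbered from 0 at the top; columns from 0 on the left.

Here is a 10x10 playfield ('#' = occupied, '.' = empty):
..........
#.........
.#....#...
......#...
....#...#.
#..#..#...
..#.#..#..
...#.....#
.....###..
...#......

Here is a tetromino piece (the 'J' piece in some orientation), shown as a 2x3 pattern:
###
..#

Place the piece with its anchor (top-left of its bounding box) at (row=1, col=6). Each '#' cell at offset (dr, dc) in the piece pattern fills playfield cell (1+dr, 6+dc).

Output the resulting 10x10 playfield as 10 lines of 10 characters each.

Fill (1+0,6+0) = (1,6)
Fill (1+0,6+1) = (1,7)
Fill (1+0,6+2) = (1,8)
Fill (1+1,6+2) = (2,8)

Answer: ..........
#.....###.
.#....#.#.
......#...
....#...#.
#..#..#...
..#.#..#..
...#.....#
.....###..
...#......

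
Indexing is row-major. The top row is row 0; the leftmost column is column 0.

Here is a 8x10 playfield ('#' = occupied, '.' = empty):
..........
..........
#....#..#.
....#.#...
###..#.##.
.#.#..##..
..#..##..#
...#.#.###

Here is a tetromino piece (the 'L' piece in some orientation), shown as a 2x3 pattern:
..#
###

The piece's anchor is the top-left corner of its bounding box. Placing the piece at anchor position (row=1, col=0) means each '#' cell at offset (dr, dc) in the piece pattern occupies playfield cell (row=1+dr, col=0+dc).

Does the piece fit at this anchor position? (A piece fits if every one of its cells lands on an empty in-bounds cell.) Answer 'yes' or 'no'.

Answer: no

Derivation:
Check each piece cell at anchor (1, 0):
  offset (0,2) -> (1,2): empty -> OK
  offset (1,0) -> (2,0): occupied ('#') -> FAIL
  offset (1,1) -> (2,1): empty -> OK
  offset (1,2) -> (2,2): empty -> OK
All cells valid: no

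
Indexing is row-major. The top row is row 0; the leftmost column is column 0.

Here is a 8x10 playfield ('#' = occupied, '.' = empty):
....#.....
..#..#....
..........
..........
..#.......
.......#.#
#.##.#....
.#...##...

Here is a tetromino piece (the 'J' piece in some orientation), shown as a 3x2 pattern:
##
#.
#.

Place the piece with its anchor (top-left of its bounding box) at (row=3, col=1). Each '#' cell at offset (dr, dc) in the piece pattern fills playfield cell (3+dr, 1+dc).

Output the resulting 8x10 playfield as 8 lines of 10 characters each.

Fill (3+0,1+0) = (3,1)
Fill (3+0,1+1) = (3,2)
Fill (3+1,1+0) = (4,1)
Fill (3+2,1+0) = (5,1)

Answer: ....#.....
..#..#....
..........
.##.......
.##.......
.#.....#.#
#.##.#....
.#...##...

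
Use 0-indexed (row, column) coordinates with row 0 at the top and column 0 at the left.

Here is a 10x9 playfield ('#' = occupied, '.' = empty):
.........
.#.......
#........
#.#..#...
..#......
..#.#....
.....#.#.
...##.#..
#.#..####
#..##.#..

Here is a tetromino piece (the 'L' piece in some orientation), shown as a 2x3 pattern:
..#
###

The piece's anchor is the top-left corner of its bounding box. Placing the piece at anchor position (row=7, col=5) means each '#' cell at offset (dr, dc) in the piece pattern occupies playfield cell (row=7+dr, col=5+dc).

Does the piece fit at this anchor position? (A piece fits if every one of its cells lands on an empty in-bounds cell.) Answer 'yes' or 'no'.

Check each piece cell at anchor (7, 5):
  offset (0,2) -> (7,7): empty -> OK
  offset (1,0) -> (8,5): occupied ('#') -> FAIL
  offset (1,1) -> (8,6): occupied ('#') -> FAIL
  offset (1,2) -> (8,7): occupied ('#') -> FAIL
All cells valid: no

Answer: no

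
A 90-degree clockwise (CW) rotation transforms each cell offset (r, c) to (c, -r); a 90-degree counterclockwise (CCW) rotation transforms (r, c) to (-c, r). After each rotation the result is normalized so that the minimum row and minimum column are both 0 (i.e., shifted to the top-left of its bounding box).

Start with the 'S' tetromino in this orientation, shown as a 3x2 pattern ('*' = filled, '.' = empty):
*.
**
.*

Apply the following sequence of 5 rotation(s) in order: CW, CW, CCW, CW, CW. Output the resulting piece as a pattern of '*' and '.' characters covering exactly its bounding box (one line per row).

Start:
*.
**
.*
After rotation 1 (CW):
.**
**.
After rotation 2 (CW):
*.
**
.*
After rotation 3 (CCW):
.**
**.
After rotation 4 (CW):
*.
**
.*
After rotation 5 (CW):
.**
**.

Answer: .**
**.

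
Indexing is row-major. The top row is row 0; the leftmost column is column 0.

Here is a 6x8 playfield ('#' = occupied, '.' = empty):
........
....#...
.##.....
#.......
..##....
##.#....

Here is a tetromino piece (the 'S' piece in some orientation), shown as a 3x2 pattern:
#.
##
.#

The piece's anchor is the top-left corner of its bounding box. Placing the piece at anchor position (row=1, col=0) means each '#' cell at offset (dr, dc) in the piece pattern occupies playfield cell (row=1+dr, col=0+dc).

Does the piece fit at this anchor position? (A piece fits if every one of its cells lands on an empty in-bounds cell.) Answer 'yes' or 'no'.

Answer: no

Derivation:
Check each piece cell at anchor (1, 0):
  offset (0,0) -> (1,0): empty -> OK
  offset (1,0) -> (2,0): empty -> OK
  offset (1,1) -> (2,1): occupied ('#') -> FAIL
  offset (2,1) -> (3,1): empty -> OK
All cells valid: no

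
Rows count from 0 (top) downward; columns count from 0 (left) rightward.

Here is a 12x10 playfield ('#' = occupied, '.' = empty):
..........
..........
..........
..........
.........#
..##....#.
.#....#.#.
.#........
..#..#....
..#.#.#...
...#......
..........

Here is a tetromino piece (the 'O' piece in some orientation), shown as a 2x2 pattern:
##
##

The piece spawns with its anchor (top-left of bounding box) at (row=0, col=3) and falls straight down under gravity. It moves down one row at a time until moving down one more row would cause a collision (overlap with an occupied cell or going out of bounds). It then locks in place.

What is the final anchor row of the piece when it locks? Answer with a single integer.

Spawn at (row=0, col=3). Try each row:
  row 0: fits
  row 1: fits
  row 2: fits
  row 3: fits
  row 4: blocked -> lock at row 3

Answer: 3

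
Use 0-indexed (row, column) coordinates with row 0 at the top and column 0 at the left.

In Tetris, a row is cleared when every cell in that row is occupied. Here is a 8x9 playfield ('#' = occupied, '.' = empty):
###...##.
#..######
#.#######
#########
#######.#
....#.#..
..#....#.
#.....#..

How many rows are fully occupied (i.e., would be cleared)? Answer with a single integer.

Check each row:
  row 0: 4 empty cells -> not full
  row 1: 2 empty cells -> not full
  row 2: 1 empty cell -> not full
  row 3: 0 empty cells -> FULL (clear)
  row 4: 1 empty cell -> not full
  row 5: 7 empty cells -> not full
  row 6: 7 empty cells -> not full
  row 7: 7 empty cells -> not full
Total rows cleared: 1

Answer: 1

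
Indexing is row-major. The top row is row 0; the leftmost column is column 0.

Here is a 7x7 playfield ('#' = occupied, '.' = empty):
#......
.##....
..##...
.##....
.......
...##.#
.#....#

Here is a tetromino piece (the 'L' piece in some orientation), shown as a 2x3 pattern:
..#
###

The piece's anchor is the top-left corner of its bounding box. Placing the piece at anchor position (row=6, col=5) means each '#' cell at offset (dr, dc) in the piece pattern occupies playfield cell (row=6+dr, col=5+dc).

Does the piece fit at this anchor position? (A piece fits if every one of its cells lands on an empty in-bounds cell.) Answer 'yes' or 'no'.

Answer: no

Derivation:
Check each piece cell at anchor (6, 5):
  offset (0,2) -> (6,7): out of bounds -> FAIL
  offset (1,0) -> (7,5): out of bounds -> FAIL
  offset (1,1) -> (7,6): out of bounds -> FAIL
  offset (1,2) -> (7,7): out of bounds -> FAIL
All cells valid: no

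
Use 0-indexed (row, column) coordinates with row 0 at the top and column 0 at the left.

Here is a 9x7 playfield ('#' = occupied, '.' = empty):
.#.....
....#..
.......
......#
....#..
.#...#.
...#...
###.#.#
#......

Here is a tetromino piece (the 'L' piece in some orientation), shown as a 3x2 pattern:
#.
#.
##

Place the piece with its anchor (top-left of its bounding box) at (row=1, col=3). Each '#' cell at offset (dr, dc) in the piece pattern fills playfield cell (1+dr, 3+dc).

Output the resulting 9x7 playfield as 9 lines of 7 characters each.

Fill (1+0,3+0) = (1,3)
Fill (1+1,3+0) = (2,3)
Fill (1+2,3+0) = (3,3)
Fill (1+2,3+1) = (3,4)

Answer: .#.....
...##..
...#...
...##.#
....#..
.#...#.
...#...
###.#.#
#......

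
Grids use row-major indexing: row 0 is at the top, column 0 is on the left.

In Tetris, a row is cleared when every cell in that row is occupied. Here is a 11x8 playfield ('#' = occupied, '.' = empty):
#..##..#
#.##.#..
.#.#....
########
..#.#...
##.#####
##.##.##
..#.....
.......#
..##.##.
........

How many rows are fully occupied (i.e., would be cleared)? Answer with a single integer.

Check each row:
  row 0: 4 empty cells -> not full
  row 1: 4 empty cells -> not full
  row 2: 6 empty cells -> not full
  row 3: 0 empty cells -> FULL (clear)
  row 4: 6 empty cells -> not full
  row 5: 1 empty cell -> not full
  row 6: 2 empty cells -> not full
  row 7: 7 empty cells -> not full
  row 8: 7 empty cells -> not full
  row 9: 4 empty cells -> not full
  row 10: 8 empty cells -> not full
Total rows cleared: 1

Answer: 1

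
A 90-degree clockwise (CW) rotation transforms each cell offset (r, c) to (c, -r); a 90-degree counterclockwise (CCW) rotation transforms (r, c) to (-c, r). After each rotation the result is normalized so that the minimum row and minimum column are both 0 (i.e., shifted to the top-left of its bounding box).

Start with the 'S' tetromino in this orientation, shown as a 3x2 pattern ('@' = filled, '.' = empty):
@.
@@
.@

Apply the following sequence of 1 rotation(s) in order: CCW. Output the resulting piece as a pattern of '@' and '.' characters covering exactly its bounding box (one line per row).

Start:
@.
@@
.@
After rotation 1 (CCW):
.@@
@@.

Answer: .@@
@@.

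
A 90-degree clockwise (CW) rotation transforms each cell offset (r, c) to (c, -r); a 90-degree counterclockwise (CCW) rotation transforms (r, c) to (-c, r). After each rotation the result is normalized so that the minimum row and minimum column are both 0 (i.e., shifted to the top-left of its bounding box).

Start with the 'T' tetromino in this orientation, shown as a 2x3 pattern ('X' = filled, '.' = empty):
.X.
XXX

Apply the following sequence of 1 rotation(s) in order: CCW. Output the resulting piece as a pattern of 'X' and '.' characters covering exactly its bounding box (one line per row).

Answer: .X
XX
.X

Derivation:
Start:
.X.
XXX
After rotation 1 (CCW):
.X
XX
.X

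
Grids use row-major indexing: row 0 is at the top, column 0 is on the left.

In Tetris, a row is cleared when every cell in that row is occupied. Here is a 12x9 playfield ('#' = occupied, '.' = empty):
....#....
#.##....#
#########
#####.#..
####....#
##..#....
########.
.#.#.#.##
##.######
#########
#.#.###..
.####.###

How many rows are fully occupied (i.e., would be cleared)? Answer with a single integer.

Check each row:
  row 0: 8 empty cells -> not full
  row 1: 5 empty cells -> not full
  row 2: 0 empty cells -> FULL (clear)
  row 3: 3 empty cells -> not full
  row 4: 4 empty cells -> not full
  row 5: 6 empty cells -> not full
  row 6: 1 empty cell -> not full
  row 7: 4 empty cells -> not full
  row 8: 1 empty cell -> not full
  row 9: 0 empty cells -> FULL (clear)
  row 10: 4 empty cells -> not full
  row 11: 2 empty cells -> not full
Total rows cleared: 2

Answer: 2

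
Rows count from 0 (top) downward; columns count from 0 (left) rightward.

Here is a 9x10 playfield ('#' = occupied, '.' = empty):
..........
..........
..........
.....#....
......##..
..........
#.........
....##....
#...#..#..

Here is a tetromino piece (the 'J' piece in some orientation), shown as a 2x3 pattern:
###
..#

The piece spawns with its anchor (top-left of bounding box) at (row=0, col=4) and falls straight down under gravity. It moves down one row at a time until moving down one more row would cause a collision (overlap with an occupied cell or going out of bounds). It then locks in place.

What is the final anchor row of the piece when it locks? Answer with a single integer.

Answer: 2

Derivation:
Spawn at (row=0, col=4). Try each row:
  row 0: fits
  row 1: fits
  row 2: fits
  row 3: blocked -> lock at row 2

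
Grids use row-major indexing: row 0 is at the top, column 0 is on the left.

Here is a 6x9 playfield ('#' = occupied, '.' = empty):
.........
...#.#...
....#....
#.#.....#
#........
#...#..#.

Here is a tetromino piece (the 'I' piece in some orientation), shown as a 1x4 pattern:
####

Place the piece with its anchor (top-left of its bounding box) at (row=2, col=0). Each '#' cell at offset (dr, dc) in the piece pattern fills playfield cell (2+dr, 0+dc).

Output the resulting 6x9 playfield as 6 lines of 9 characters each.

Answer: .........
...#.#...
#####....
#.#.....#
#........
#...#..#.

Derivation:
Fill (2+0,0+0) = (2,0)
Fill (2+0,0+1) = (2,1)
Fill (2+0,0+2) = (2,2)
Fill (2+0,0+3) = (2,3)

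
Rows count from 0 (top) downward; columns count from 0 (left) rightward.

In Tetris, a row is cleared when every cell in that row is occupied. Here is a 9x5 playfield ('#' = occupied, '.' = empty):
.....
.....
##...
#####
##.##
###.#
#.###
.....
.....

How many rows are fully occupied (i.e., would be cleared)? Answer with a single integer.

Check each row:
  row 0: 5 empty cells -> not full
  row 1: 5 empty cells -> not full
  row 2: 3 empty cells -> not full
  row 3: 0 empty cells -> FULL (clear)
  row 4: 1 empty cell -> not full
  row 5: 1 empty cell -> not full
  row 6: 1 empty cell -> not full
  row 7: 5 empty cells -> not full
  row 8: 5 empty cells -> not full
Total rows cleared: 1

Answer: 1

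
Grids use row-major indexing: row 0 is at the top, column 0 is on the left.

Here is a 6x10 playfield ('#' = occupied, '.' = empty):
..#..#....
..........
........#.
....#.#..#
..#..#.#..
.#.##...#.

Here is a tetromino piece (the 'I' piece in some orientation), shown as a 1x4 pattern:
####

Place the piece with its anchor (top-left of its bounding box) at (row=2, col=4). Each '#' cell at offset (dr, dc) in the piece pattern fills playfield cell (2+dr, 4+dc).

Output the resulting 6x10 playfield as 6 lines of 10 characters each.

Fill (2+0,4+0) = (2,4)
Fill (2+0,4+1) = (2,5)
Fill (2+0,4+2) = (2,6)
Fill (2+0,4+3) = (2,7)

Answer: ..#..#....
..........
....#####.
....#.#..#
..#..#.#..
.#.##...#.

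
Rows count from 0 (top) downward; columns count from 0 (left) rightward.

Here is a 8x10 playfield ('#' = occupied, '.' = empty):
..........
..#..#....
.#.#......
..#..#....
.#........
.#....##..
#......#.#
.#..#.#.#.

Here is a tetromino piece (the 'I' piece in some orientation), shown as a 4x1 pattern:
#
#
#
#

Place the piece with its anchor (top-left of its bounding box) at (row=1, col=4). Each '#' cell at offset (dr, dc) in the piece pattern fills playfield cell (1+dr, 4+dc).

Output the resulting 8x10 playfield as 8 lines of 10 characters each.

Answer: ..........
..#.##....
.#.##.....
..#.##....
.#..#.....
.#....##..
#......#.#
.#..#.#.#.

Derivation:
Fill (1+0,4+0) = (1,4)
Fill (1+1,4+0) = (2,4)
Fill (1+2,4+0) = (3,4)
Fill (1+3,4+0) = (4,4)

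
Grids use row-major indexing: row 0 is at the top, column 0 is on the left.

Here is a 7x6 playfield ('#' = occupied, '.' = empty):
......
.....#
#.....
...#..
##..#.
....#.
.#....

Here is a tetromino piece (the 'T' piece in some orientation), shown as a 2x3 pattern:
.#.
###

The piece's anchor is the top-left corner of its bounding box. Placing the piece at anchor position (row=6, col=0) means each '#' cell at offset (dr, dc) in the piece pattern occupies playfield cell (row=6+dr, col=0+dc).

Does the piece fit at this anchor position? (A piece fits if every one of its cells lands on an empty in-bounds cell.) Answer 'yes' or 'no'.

Check each piece cell at anchor (6, 0):
  offset (0,1) -> (6,1): occupied ('#') -> FAIL
  offset (1,0) -> (7,0): out of bounds -> FAIL
  offset (1,1) -> (7,1): out of bounds -> FAIL
  offset (1,2) -> (7,2): out of bounds -> FAIL
All cells valid: no

Answer: no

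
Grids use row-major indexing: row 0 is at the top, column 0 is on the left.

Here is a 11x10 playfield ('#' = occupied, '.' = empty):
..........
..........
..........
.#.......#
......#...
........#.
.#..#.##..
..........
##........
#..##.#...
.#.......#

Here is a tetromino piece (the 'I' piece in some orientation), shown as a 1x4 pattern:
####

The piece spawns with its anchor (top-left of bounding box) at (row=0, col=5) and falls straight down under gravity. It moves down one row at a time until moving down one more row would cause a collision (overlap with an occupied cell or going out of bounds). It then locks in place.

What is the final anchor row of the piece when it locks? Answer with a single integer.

Spawn at (row=0, col=5). Try each row:
  row 0: fits
  row 1: fits
  row 2: fits
  row 3: fits
  row 4: blocked -> lock at row 3

Answer: 3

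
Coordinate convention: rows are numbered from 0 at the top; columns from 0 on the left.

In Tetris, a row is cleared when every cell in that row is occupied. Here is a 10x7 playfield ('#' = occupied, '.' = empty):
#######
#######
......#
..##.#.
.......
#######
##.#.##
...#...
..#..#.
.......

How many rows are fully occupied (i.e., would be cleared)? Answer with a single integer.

Check each row:
  row 0: 0 empty cells -> FULL (clear)
  row 1: 0 empty cells -> FULL (clear)
  row 2: 6 empty cells -> not full
  row 3: 4 empty cells -> not full
  row 4: 7 empty cells -> not full
  row 5: 0 empty cells -> FULL (clear)
  row 6: 2 empty cells -> not full
  row 7: 6 empty cells -> not full
  row 8: 5 empty cells -> not full
  row 9: 7 empty cells -> not full
Total rows cleared: 3

Answer: 3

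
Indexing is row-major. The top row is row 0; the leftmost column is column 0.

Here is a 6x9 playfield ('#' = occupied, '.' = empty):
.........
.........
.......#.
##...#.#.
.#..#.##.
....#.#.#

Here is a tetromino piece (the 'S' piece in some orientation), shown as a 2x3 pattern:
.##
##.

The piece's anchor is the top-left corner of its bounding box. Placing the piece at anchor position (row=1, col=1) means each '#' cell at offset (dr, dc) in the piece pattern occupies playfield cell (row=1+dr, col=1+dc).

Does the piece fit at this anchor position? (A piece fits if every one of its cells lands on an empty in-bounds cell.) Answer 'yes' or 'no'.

Check each piece cell at anchor (1, 1):
  offset (0,1) -> (1,2): empty -> OK
  offset (0,2) -> (1,3): empty -> OK
  offset (1,0) -> (2,1): empty -> OK
  offset (1,1) -> (2,2): empty -> OK
All cells valid: yes

Answer: yes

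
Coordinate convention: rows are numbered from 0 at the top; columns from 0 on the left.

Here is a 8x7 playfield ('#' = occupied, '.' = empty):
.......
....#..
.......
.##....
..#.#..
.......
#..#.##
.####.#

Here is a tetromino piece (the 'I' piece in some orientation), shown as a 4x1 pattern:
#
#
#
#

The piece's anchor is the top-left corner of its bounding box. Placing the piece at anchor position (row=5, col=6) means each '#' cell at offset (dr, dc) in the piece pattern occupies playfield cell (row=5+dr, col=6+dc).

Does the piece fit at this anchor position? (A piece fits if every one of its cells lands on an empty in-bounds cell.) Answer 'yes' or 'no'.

Answer: no

Derivation:
Check each piece cell at anchor (5, 6):
  offset (0,0) -> (5,6): empty -> OK
  offset (1,0) -> (6,6): occupied ('#') -> FAIL
  offset (2,0) -> (7,6): occupied ('#') -> FAIL
  offset (3,0) -> (8,6): out of bounds -> FAIL
All cells valid: no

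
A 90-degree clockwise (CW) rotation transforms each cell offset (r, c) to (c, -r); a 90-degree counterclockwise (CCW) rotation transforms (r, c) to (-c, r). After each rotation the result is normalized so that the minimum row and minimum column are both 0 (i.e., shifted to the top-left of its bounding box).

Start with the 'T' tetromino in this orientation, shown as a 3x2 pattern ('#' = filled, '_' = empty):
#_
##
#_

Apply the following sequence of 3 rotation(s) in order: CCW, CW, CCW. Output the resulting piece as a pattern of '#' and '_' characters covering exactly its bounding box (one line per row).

Start:
#_
##
#_
After rotation 1 (CCW):
_#_
###
After rotation 2 (CW):
#_
##
#_
After rotation 3 (CCW):
_#_
###

Answer: _#_
###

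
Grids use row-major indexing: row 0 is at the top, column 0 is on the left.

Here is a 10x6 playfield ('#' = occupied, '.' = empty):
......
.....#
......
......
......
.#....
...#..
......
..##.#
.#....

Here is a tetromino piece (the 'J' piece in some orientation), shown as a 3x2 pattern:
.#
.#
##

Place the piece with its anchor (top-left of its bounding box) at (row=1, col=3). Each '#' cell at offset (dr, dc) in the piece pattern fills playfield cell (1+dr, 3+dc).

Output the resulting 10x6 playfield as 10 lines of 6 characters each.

Answer: ......
....##
....#.
...##.
......
.#....
...#..
......
..##.#
.#....

Derivation:
Fill (1+0,3+1) = (1,4)
Fill (1+1,3+1) = (2,4)
Fill (1+2,3+0) = (3,3)
Fill (1+2,3+1) = (3,4)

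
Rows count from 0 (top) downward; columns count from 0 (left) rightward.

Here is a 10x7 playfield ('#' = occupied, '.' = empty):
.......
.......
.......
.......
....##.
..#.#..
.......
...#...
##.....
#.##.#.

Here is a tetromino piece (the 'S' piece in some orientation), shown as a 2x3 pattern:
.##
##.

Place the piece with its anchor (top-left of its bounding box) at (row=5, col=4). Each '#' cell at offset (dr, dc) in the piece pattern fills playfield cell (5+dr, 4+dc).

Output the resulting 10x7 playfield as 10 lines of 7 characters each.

Answer: .......
.......
.......
.......
....##.
..#.###
....##.
...#...
##.....
#.##.#.

Derivation:
Fill (5+0,4+1) = (5,5)
Fill (5+0,4+2) = (5,6)
Fill (5+1,4+0) = (6,4)
Fill (5+1,4+1) = (6,5)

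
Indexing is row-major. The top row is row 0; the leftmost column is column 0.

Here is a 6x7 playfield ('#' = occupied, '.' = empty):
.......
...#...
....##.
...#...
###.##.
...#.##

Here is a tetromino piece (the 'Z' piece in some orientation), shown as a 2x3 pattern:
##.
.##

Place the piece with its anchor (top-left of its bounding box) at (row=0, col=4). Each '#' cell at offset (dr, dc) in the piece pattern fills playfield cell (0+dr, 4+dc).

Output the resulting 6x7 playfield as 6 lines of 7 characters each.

Fill (0+0,4+0) = (0,4)
Fill (0+0,4+1) = (0,5)
Fill (0+1,4+1) = (1,5)
Fill (0+1,4+2) = (1,6)

Answer: ....##.
...#.##
....##.
...#...
###.##.
...#.##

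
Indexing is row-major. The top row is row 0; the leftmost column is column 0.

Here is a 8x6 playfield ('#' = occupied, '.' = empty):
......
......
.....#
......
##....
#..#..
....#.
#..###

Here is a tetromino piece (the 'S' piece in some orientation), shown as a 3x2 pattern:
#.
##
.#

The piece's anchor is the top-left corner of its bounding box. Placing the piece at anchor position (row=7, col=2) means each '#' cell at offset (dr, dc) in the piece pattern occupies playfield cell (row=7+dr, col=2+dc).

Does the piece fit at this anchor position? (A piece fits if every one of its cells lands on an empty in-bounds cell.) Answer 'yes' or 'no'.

Answer: no

Derivation:
Check each piece cell at anchor (7, 2):
  offset (0,0) -> (7,2): empty -> OK
  offset (1,0) -> (8,2): out of bounds -> FAIL
  offset (1,1) -> (8,3): out of bounds -> FAIL
  offset (2,1) -> (9,3): out of bounds -> FAIL
All cells valid: no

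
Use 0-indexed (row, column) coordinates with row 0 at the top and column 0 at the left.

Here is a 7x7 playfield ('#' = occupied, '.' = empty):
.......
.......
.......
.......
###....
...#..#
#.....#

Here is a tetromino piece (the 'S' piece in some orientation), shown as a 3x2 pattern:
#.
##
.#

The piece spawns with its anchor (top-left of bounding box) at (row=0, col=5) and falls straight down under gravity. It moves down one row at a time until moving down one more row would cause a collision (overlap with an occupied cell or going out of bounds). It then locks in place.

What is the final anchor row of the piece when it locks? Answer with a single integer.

Answer: 2

Derivation:
Spawn at (row=0, col=5). Try each row:
  row 0: fits
  row 1: fits
  row 2: fits
  row 3: blocked -> lock at row 2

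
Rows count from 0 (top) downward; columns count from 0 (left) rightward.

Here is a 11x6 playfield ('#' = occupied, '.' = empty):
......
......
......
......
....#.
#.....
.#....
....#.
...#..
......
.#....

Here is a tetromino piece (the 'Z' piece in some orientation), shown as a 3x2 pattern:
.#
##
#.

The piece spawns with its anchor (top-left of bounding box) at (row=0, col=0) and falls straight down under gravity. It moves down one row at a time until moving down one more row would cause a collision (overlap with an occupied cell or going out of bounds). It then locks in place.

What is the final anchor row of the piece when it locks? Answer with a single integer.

Spawn at (row=0, col=0). Try each row:
  row 0: fits
  row 1: fits
  row 2: fits
  row 3: blocked -> lock at row 2

Answer: 2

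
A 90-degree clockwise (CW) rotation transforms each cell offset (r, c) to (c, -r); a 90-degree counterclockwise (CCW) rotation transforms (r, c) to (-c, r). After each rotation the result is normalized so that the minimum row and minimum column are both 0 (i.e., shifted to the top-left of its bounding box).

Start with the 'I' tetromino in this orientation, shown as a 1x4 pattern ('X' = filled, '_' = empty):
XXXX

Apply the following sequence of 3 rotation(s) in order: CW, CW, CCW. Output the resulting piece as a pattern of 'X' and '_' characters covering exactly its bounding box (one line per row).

Answer: X
X
X
X

Derivation:
Start:
XXXX
After rotation 1 (CW):
X
X
X
X
After rotation 2 (CW):
XXXX
After rotation 3 (CCW):
X
X
X
X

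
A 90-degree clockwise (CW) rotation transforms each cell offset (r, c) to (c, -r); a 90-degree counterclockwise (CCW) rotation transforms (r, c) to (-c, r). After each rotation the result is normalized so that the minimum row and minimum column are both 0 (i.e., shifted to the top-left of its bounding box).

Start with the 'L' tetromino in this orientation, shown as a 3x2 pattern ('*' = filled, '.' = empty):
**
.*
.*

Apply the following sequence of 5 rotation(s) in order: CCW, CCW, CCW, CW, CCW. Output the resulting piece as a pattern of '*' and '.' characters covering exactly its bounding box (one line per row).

Start:
**
.*
.*
After rotation 1 (CCW):
***
*..
After rotation 2 (CCW):
*.
*.
**
After rotation 3 (CCW):
..*
***
After rotation 4 (CW):
*.
*.
**
After rotation 5 (CCW):
..*
***

Answer: ..*
***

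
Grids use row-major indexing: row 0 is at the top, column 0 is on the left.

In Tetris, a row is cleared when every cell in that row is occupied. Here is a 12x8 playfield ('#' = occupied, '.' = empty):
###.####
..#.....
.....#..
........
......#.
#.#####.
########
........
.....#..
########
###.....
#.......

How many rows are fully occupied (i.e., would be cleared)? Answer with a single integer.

Answer: 2

Derivation:
Check each row:
  row 0: 1 empty cell -> not full
  row 1: 7 empty cells -> not full
  row 2: 7 empty cells -> not full
  row 3: 8 empty cells -> not full
  row 4: 7 empty cells -> not full
  row 5: 2 empty cells -> not full
  row 6: 0 empty cells -> FULL (clear)
  row 7: 8 empty cells -> not full
  row 8: 7 empty cells -> not full
  row 9: 0 empty cells -> FULL (clear)
  row 10: 5 empty cells -> not full
  row 11: 7 empty cells -> not full
Total rows cleared: 2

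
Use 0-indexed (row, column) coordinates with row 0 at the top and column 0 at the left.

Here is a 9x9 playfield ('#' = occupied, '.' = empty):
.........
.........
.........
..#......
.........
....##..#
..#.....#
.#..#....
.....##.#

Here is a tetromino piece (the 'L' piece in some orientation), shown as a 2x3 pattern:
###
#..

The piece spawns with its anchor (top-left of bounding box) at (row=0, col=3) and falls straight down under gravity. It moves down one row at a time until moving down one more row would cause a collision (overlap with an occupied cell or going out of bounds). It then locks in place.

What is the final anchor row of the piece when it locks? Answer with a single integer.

Spawn at (row=0, col=3). Try each row:
  row 0: fits
  row 1: fits
  row 2: fits
  row 3: fits
  row 4: fits
  row 5: blocked -> lock at row 4

Answer: 4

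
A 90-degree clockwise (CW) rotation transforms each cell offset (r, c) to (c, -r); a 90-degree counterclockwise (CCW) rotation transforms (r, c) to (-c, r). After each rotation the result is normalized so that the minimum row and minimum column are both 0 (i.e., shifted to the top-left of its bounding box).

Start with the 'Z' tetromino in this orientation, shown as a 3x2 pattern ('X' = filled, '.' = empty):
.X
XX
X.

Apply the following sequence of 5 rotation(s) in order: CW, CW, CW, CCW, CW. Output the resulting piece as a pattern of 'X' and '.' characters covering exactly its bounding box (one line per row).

Start:
.X
XX
X.
After rotation 1 (CW):
XX.
.XX
After rotation 2 (CW):
.X
XX
X.
After rotation 3 (CW):
XX.
.XX
After rotation 4 (CCW):
.X
XX
X.
After rotation 5 (CW):
XX.
.XX

Answer: XX.
.XX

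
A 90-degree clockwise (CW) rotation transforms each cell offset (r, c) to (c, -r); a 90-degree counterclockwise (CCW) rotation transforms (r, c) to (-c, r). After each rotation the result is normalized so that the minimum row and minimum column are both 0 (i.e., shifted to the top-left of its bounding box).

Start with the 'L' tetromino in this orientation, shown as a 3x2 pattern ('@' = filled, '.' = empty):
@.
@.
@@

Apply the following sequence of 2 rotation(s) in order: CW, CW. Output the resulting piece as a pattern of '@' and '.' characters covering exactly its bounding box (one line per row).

Answer: @@
.@
.@

Derivation:
Start:
@.
@.
@@
After rotation 1 (CW):
@@@
@..
After rotation 2 (CW):
@@
.@
.@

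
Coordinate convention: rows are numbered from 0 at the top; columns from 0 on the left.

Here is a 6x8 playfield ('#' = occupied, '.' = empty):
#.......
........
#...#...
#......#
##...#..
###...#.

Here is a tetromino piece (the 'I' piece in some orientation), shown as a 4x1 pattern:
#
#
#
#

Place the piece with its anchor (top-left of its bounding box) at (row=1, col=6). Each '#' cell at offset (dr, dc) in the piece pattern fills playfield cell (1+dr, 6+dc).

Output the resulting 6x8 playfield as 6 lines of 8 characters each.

Fill (1+0,6+0) = (1,6)
Fill (1+1,6+0) = (2,6)
Fill (1+2,6+0) = (3,6)
Fill (1+3,6+0) = (4,6)

Answer: #.......
......#.
#...#.#.
#.....##
##...##.
###...#.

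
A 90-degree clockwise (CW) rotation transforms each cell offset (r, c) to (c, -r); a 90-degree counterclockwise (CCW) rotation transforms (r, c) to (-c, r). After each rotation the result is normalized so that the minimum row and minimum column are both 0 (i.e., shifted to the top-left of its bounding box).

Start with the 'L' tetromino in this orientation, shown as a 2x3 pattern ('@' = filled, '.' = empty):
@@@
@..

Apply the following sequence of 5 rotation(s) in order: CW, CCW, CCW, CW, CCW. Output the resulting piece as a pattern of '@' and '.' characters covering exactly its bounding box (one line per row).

Start:
@@@
@..
After rotation 1 (CW):
@@
.@
.@
After rotation 2 (CCW):
@@@
@..
After rotation 3 (CCW):
@.
@.
@@
After rotation 4 (CW):
@@@
@..
After rotation 5 (CCW):
@.
@.
@@

Answer: @.
@.
@@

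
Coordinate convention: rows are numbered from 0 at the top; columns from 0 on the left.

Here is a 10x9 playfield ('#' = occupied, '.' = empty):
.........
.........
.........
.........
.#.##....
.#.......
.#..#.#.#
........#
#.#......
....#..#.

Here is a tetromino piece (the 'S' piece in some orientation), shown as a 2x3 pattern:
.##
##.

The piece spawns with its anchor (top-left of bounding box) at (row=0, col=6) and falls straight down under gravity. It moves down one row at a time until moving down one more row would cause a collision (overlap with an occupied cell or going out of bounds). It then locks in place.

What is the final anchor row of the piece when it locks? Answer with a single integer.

Answer: 4

Derivation:
Spawn at (row=0, col=6). Try each row:
  row 0: fits
  row 1: fits
  row 2: fits
  row 3: fits
  row 4: fits
  row 5: blocked -> lock at row 4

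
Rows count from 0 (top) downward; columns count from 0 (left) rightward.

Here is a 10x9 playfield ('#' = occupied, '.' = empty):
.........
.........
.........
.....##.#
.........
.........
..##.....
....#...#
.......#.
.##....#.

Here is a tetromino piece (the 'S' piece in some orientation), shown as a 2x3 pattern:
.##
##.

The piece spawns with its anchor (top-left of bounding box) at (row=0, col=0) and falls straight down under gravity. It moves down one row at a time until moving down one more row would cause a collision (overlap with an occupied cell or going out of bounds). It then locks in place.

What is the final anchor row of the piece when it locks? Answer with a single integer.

Answer: 5

Derivation:
Spawn at (row=0, col=0). Try each row:
  row 0: fits
  row 1: fits
  row 2: fits
  row 3: fits
  row 4: fits
  row 5: fits
  row 6: blocked -> lock at row 5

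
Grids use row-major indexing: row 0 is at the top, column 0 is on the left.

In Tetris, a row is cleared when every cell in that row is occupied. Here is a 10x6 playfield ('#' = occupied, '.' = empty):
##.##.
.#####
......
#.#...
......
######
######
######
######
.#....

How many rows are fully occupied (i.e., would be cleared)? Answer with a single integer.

Check each row:
  row 0: 2 empty cells -> not full
  row 1: 1 empty cell -> not full
  row 2: 6 empty cells -> not full
  row 3: 4 empty cells -> not full
  row 4: 6 empty cells -> not full
  row 5: 0 empty cells -> FULL (clear)
  row 6: 0 empty cells -> FULL (clear)
  row 7: 0 empty cells -> FULL (clear)
  row 8: 0 empty cells -> FULL (clear)
  row 9: 5 empty cells -> not full
Total rows cleared: 4

Answer: 4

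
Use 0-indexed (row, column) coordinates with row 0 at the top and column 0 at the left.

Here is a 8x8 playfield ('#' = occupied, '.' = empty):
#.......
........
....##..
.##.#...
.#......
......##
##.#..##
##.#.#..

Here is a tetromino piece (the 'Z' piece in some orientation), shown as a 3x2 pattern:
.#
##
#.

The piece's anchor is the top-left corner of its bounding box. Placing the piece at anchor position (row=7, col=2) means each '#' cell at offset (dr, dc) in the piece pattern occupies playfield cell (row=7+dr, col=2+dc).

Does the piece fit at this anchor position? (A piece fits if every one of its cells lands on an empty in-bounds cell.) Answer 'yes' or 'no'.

Check each piece cell at anchor (7, 2):
  offset (0,1) -> (7,3): occupied ('#') -> FAIL
  offset (1,0) -> (8,2): out of bounds -> FAIL
  offset (1,1) -> (8,3): out of bounds -> FAIL
  offset (2,0) -> (9,2): out of bounds -> FAIL
All cells valid: no

Answer: no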